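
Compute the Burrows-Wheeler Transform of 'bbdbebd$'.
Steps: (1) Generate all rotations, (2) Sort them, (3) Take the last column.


Rotations (sorted):
  0: $bbdbebd -> last char: d
  1: bbdbebd$ -> last char: $
  2: bd$bbdbe -> last char: e
  3: bdbebd$b -> last char: b
  4: bebd$bbd -> last char: d
  5: d$bbdbeb -> last char: b
  6: dbebd$bb -> last char: b
  7: ebd$bbdb -> last char: b


BWT = d$ebdbbb


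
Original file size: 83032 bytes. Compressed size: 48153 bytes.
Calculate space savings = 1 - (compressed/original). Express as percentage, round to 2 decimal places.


ratio = compressed/original = 48153/83032 = 0.579933
savings = 1 - ratio = 1 - 0.579933 = 0.420067
as a percentage: 0.420067 * 100 = 42.01%

Space savings = 1 - 48153/83032 = 42.01%


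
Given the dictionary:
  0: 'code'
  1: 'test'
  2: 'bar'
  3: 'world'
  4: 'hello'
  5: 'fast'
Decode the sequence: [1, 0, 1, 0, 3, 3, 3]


Look up each index in the dictionary:
  1 -> 'test'
  0 -> 'code'
  1 -> 'test'
  0 -> 'code'
  3 -> 'world'
  3 -> 'world'
  3 -> 'world'

Decoded: "test code test code world world world"


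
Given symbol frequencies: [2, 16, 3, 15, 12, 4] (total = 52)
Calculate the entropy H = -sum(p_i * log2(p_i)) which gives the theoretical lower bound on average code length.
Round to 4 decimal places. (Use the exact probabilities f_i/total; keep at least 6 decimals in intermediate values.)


Per-symbol terms -p_i * log2(p_i) with p_i = f_i/52:
  p = 2/52 = 0.038462: log2(p) = -4.700440, -p*log2(p) = 0.180786
  p = 16/52 = 0.307692: log2(p) = -1.700440, -p*log2(p) = 0.523212
  p = 3/52 = 0.057692: log2(p) = -4.115477, -p*log2(p) = 0.237431
  p = 15/52 = 0.288462: log2(p) = -1.793549, -p*log2(p) = 0.517370
  p = 12/52 = 0.230769: log2(p) = -2.115477, -p*log2(p) = 0.488187
  p = 4/52 = 0.076923: log2(p) = -3.700440, -p*log2(p) = 0.284649
H = 0.180786 + 0.523212 + 0.237431 + 0.517370 + 0.488187 + 0.284649 = 2.231635

H = 2.2316 bits/symbol


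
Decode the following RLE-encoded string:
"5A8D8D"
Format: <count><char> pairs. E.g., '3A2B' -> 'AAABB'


Expanding each <count><char> pair:
  5A -> 'AAAAA'
  8D -> 'DDDDDDDD'
  8D -> 'DDDDDDDD'

Decoded = AAAAADDDDDDDDDDDDDDDD


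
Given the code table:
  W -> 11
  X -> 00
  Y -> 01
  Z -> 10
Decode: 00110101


Decoding:
00 -> X
11 -> W
01 -> Y
01 -> Y


Result: XWYY


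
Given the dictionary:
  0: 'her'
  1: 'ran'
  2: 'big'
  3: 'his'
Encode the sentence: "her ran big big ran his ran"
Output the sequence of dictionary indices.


Look up each word in the dictionary:
  'her' -> 0
  'ran' -> 1
  'big' -> 2
  'big' -> 2
  'ran' -> 1
  'his' -> 3
  'ran' -> 1

Encoded: [0, 1, 2, 2, 1, 3, 1]


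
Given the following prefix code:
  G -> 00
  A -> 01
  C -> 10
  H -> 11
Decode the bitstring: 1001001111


Decoding step by step:
Bits 10 -> C
Bits 01 -> A
Bits 00 -> G
Bits 11 -> H
Bits 11 -> H


Decoded message: CAGHH


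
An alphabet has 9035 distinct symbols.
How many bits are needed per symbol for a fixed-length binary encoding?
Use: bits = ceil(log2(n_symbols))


log2(9035) = 13.1413
Bracket: 2^13 = 8192 < 9035 <= 2^14 = 16384
So ceil(log2(9035)) = 14

bits = ceil(log2(9035)) = ceil(13.1413) = 14 bits


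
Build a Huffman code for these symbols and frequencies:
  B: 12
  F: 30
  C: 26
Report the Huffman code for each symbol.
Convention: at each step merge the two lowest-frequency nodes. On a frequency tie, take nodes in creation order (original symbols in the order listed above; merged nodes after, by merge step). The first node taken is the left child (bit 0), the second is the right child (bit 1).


Huffman tree construction:
Step 1: Merge B(12) + C(26) = 38
Step 2: Merge F(30) + (B+C)(38) = 68
Read each symbol's code off the tree from the root (left child = 0, right child = 1).

Codes:
  B: 10 (length 2)
  F: 0 (length 1)
  C: 11 (length 2)
Average code length: 106/68 = 1.5588 bits/symbol


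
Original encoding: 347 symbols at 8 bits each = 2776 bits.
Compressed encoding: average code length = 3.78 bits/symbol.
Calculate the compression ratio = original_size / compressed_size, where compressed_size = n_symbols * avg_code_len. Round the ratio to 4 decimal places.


original_size = n_symbols * orig_bits = 347 * 8 = 2776 bits
compressed_size = n_symbols * avg_code_len = 347 * 3.78 = 1311.66 bits
ratio = original_size / compressed_size = 2776 / 1311.66 = 2.1164

Compression ratio = 2.1164


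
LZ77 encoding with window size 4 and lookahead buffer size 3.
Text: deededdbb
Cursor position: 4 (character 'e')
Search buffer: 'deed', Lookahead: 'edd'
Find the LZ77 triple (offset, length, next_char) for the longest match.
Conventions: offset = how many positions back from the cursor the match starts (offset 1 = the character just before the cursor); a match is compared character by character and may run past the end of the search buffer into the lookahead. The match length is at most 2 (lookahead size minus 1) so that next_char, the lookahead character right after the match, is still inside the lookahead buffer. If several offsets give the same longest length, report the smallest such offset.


Try each offset into the search buffer:
  offset=1 (pos 3, char 'd'): match length 0
  offset=2 (pos 2, char 'e'): match length 2
  offset=3 (pos 1, char 'e'): match length 1
  offset=4 (pos 0, char 'd'): match length 0
Longest match has length 2 at offset 2.
next_char = character at position 4 + 2 = 6 -> 'd'

Best match: offset=2, length=2 (matching 'ed' starting at position 2)
LZ77 triple: (2, 2, 'd')


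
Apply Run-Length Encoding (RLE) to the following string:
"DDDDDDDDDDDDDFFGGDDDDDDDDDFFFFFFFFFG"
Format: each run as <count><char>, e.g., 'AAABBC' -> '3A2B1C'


Scanning runs left to right:
  i=0: run of 'D' x 13 -> '13D'
  i=13: run of 'F' x 2 -> '2F'
  i=15: run of 'G' x 2 -> '2G'
  i=17: run of 'D' x 9 -> '9D'
  i=26: run of 'F' x 9 -> '9F'
  i=35: run of 'G' x 1 -> '1G'

RLE = 13D2F2G9D9F1G


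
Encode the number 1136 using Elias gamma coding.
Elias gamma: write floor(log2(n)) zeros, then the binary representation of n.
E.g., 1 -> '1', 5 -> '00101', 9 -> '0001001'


num_bits = floor(log2(1136)) + 1 = 11
leading_zeros = num_bits - 1 = 10
binary(1136) = 10001110000

Elias gamma(1136) = '0000000000' + '10001110000' = 000000000010001110000 (21 bits)


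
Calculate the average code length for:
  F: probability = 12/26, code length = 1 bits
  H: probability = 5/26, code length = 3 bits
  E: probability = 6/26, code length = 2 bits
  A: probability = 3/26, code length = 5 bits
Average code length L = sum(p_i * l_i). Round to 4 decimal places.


Weighted contributions p_i * l_i:
  F: (12/26) * 1 = 12/26
  H: (5/26) * 3 = 15/26
  E: (6/26) * 2 = 12/26
  A: (3/26) * 5 = 15/26
Sum = (12 + 15 + 12 + 15)/26 = 54/26

L = 54/26 = 2.0769 bits/symbol


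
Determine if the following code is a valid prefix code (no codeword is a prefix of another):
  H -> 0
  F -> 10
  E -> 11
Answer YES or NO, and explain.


Checking each pair (does one codeword prefix another?):
  H='0' vs F='10': no prefix
  H='0' vs E='11': no prefix
  F='10' vs H='0': no prefix
  F='10' vs E='11': no prefix
  E='11' vs H='0': no prefix
  E='11' vs F='10': no prefix
No violation found over all pairs.

YES -- this is a valid prefix code. No codeword is a prefix of any other codeword.


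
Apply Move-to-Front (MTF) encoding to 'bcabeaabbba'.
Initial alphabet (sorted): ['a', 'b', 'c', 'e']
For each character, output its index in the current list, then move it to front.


MTF encoding:
'b': index 1 in ['a', 'b', 'c', 'e'] -> ['b', 'a', 'c', 'e']
'c': index 2 in ['b', 'a', 'c', 'e'] -> ['c', 'b', 'a', 'e']
'a': index 2 in ['c', 'b', 'a', 'e'] -> ['a', 'c', 'b', 'e']
'b': index 2 in ['a', 'c', 'b', 'e'] -> ['b', 'a', 'c', 'e']
'e': index 3 in ['b', 'a', 'c', 'e'] -> ['e', 'b', 'a', 'c']
'a': index 2 in ['e', 'b', 'a', 'c'] -> ['a', 'e', 'b', 'c']
'a': index 0 in ['a', 'e', 'b', 'c'] -> ['a', 'e', 'b', 'c']
'b': index 2 in ['a', 'e', 'b', 'c'] -> ['b', 'a', 'e', 'c']
'b': index 0 in ['b', 'a', 'e', 'c'] -> ['b', 'a', 'e', 'c']
'b': index 0 in ['b', 'a', 'e', 'c'] -> ['b', 'a', 'e', 'c']
'a': index 1 in ['b', 'a', 'e', 'c'] -> ['a', 'b', 'e', 'c']


Output: [1, 2, 2, 2, 3, 2, 0, 2, 0, 0, 1]


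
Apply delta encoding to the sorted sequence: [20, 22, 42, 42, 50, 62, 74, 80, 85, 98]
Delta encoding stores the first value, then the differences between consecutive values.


First value: 20
Deltas:
  22 - 20 = 2
  42 - 22 = 20
  42 - 42 = 0
  50 - 42 = 8
  62 - 50 = 12
  74 - 62 = 12
  80 - 74 = 6
  85 - 80 = 5
  98 - 85 = 13


Delta encoded: [20, 2, 20, 0, 8, 12, 12, 6, 5, 13]


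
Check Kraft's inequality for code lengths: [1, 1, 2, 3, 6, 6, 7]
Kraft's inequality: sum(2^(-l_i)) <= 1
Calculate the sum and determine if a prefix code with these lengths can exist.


Sum = 2^(-1) + 2^(-1) + 2^(-2) + 2^(-3) + 2^(-6) + 2^(-6) + 2^(-7)
    = 0.5 + 0.5 + 0.25 + 0.125 + 0.015625 + 0.015625 + 0.0078125
    = 181/128 = 1.4140625
Since 1.4140625 > 1, Kraft's inequality is NOT satisfied.
A prefix code with these lengths CANNOT exist.

Kraft sum = 1.4140625. Not satisfied.


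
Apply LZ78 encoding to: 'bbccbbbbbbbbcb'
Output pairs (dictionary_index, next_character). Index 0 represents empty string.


LZ78 encoding steps:
Dictionary: {0: ''}
Step 1: w='' (idx 0), next='b' -> output (0, 'b'), add 'b' as idx 1
Step 2: w='b' (idx 1), next='c' -> output (1, 'c'), add 'bc' as idx 2
Step 3: w='' (idx 0), next='c' -> output (0, 'c'), add 'c' as idx 3
Step 4: w='b' (idx 1), next='b' -> output (1, 'b'), add 'bb' as idx 4
Step 5: w='bb' (idx 4), next='b' -> output (4, 'b'), add 'bbb' as idx 5
Step 6: w='bbb' (idx 5), next='c' -> output (5, 'c'), add 'bbbc' as idx 6
Step 7: w='b' (idx 1), end of input -> output (1, '')


Encoded: [(0, 'b'), (1, 'c'), (0, 'c'), (1, 'b'), (4, 'b'), (5, 'c'), (1, '')]


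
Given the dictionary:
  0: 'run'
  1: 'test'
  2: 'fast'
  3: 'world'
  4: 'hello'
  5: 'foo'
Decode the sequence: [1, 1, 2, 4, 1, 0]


Look up each index in the dictionary:
  1 -> 'test'
  1 -> 'test'
  2 -> 'fast'
  4 -> 'hello'
  1 -> 'test'
  0 -> 'run'

Decoded: "test test fast hello test run"


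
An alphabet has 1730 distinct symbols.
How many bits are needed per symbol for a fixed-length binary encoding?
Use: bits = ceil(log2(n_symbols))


log2(1730) = 10.7566
Bracket: 2^10 = 1024 < 1730 <= 2^11 = 2048
So ceil(log2(1730)) = 11

bits = ceil(log2(1730)) = ceil(10.7566) = 11 bits


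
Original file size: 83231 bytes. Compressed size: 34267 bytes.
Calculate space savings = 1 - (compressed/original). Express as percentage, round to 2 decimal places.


ratio = compressed/original = 34267/83231 = 0.41171
savings = 1 - ratio = 1 - 0.41171 = 0.58829
as a percentage: 0.58829 * 100 = 58.83%

Space savings = 1 - 34267/83231 = 58.83%


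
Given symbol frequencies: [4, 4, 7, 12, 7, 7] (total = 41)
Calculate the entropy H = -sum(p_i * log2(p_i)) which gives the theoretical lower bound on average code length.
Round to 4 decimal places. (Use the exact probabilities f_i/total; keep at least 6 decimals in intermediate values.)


Per-symbol terms -p_i * log2(p_i) with p_i = f_i/41:
  p = 4/41 = 0.097561: log2(p) = -3.357552, -p*log2(p) = 0.327566
  p = 4/41 = 0.097561: log2(p) = -3.357552, -p*log2(p) = 0.327566
  p = 7/41 = 0.170732: log2(p) = -2.550197, -p*log2(p) = 0.435400
  p = 12/41 = 0.292683: log2(p) = -1.772590, -p*log2(p) = 0.518807
  p = 7/41 = 0.170732: log2(p) = -2.550197, -p*log2(p) = 0.435400
  p = 7/41 = 0.170732: log2(p) = -2.550197, -p*log2(p) = 0.435400
H = 0.327566 + 0.327566 + 0.435400 + 0.518807 + 0.435400 + 0.435400 = 2.480139

H = 2.4801 bits/symbol


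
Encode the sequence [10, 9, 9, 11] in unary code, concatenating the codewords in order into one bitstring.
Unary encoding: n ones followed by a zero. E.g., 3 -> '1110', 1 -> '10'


Encode each number as n ones followed by a terminating 0:
  10 -> 11111111110 (11 bits)
  9 -> 1111111110 (10 bits)
  9 -> 1111111110 (10 bits)
  11 -> 111111111110 (12 bits)
Total length = 11 + 10 + 10 + 12 = 43 bits.

Unary([10, 9, 9, 11]) = 1111111111011111111101111111110111111111110 (43 bits)


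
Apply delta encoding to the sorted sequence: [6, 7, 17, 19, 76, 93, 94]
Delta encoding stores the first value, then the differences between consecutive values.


First value: 6
Deltas:
  7 - 6 = 1
  17 - 7 = 10
  19 - 17 = 2
  76 - 19 = 57
  93 - 76 = 17
  94 - 93 = 1


Delta encoded: [6, 1, 10, 2, 57, 17, 1]


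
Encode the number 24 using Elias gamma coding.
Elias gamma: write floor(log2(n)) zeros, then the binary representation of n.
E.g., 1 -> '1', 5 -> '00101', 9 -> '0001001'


num_bits = floor(log2(24)) + 1 = 5
leading_zeros = num_bits - 1 = 4
binary(24) = 11000

Elias gamma(24) = '0000' + '11000' = 000011000 (9 bits)


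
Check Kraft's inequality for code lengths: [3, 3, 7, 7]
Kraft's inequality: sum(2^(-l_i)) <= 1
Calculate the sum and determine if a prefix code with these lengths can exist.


Sum = 2^(-3) + 2^(-3) + 2^(-7) + 2^(-7)
    = 0.125 + 0.125 + 0.0078125 + 0.0078125
    = 34/128 = 0.265625
Since 0.265625 <= 1, Kraft's inequality IS satisfied.
A prefix code with these lengths CAN exist.

Kraft sum = 0.265625. Satisfied.


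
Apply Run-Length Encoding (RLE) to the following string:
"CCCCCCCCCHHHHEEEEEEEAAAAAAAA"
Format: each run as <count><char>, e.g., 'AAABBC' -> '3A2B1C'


Scanning runs left to right:
  i=0: run of 'C' x 9 -> '9C'
  i=9: run of 'H' x 4 -> '4H'
  i=13: run of 'E' x 7 -> '7E'
  i=20: run of 'A' x 8 -> '8A'

RLE = 9C4H7E8A


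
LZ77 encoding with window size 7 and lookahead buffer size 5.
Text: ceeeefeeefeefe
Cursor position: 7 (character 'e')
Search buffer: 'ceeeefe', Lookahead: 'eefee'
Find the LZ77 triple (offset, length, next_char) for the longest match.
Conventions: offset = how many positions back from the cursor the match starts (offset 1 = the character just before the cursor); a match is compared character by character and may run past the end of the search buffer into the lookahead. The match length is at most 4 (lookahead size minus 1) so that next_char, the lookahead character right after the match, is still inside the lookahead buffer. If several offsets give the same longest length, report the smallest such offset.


Try each offset into the search buffer:
  offset=1 (pos 6, char 'e'): match length 2
  offset=2 (pos 5, char 'f'): match length 0
  offset=3 (pos 4, char 'e'): match length 1
  offset=4 (pos 3, char 'e'): match length 4
  offset=5 (pos 2, char 'e'): match length 2
  offset=6 (pos 1, char 'e'): match length 2
  offset=7 (pos 0, char 'c'): match length 0
Longest match has length 4 at offset 4.
next_char = character at position 7 + 4 = 11 -> 'e'

Best match: offset=4, length=4 (matching 'eefe' starting at position 3)
LZ77 triple: (4, 4, 'e')


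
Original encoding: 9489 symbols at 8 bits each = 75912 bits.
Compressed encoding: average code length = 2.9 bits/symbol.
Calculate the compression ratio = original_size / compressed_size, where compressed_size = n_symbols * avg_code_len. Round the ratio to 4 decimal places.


original_size = n_symbols * orig_bits = 9489 * 8 = 75912 bits
compressed_size = n_symbols * avg_code_len = 9489 * 2.9 = 27518.1 bits
ratio = original_size / compressed_size = 75912 / 27518.1 = 2.7586

Compression ratio = 2.7586


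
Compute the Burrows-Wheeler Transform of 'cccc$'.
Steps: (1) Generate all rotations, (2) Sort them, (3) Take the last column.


Rotations (sorted):
  0: $cccc -> last char: c
  1: c$ccc -> last char: c
  2: cc$cc -> last char: c
  3: ccc$c -> last char: c
  4: cccc$ -> last char: $


BWT = cccc$


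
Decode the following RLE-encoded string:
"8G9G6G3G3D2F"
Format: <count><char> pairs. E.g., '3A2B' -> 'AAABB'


Expanding each <count><char> pair:
  8G -> 'GGGGGGGG'
  9G -> 'GGGGGGGGG'
  6G -> 'GGGGGG'
  3G -> 'GGG'
  3D -> 'DDD'
  2F -> 'FF'

Decoded = GGGGGGGGGGGGGGGGGGGGGGGGGGDDDFF


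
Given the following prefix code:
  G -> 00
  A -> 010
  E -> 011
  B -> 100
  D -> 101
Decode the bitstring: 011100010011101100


Decoding step by step:
Bits 011 -> E
Bits 100 -> B
Bits 010 -> A
Bits 011 -> E
Bits 101 -> D
Bits 100 -> B


Decoded message: EBAEDB


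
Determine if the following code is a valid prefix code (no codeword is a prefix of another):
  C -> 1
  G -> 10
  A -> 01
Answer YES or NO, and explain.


Checking each pair (does one codeword prefix another?):
  C='1' vs G='10': prefix -- VIOLATION

NO -- this is NOT a valid prefix code. C (1) is a prefix of G (10).


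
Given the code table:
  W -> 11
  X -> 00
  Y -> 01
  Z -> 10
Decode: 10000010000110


Decoding:
10 -> Z
00 -> X
00 -> X
10 -> Z
00 -> X
01 -> Y
10 -> Z


Result: ZXXZXYZ


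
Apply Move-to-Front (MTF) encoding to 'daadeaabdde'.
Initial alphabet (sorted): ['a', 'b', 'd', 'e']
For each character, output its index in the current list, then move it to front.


MTF encoding:
'd': index 2 in ['a', 'b', 'd', 'e'] -> ['d', 'a', 'b', 'e']
'a': index 1 in ['d', 'a', 'b', 'e'] -> ['a', 'd', 'b', 'e']
'a': index 0 in ['a', 'd', 'b', 'e'] -> ['a', 'd', 'b', 'e']
'd': index 1 in ['a', 'd', 'b', 'e'] -> ['d', 'a', 'b', 'e']
'e': index 3 in ['d', 'a', 'b', 'e'] -> ['e', 'd', 'a', 'b']
'a': index 2 in ['e', 'd', 'a', 'b'] -> ['a', 'e', 'd', 'b']
'a': index 0 in ['a', 'e', 'd', 'b'] -> ['a', 'e', 'd', 'b']
'b': index 3 in ['a', 'e', 'd', 'b'] -> ['b', 'a', 'e', 'd']
'd': index 3 in ['b', 'a', 'e', 'd'] -> ['d', 'b', 'a', 'e']
'd': index 0 in ['d', 'b', 'a', 'e'] -> ['d', 'b', 'a', 'e']
'e': index 3 in ['d', 'b', 'a', 'e'] -> ['e', 'd', 'b', 'a']


Output: [2, 1, 0, 1, 3, 2, 0, 3, 3, 0, 3]


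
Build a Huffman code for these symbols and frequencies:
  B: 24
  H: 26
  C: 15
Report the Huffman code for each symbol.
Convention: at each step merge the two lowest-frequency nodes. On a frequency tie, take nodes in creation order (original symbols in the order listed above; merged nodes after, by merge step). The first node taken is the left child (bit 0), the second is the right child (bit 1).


Huffman tree construction:
Step 1: Merge C(15) + B(24) = 39
Step 2: Merge H(26) + (C+B)(39) = 65
Read each symbol's code off the tree from the root (left child = 0, right child = 1).

Codes:
  B: 11 (length 2)
  H: 0 (length 1)
  C: 10 (length 2)
Average code length: 104/65 = 1.6000 bits/symbol


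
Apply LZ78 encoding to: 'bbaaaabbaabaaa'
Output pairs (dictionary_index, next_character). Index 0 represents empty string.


LZ78 encoding steps:
Dictionary: {0: ''}
Step 1: w='' (idx 0), next='b' -> output (0, 'b'), add 'b' as idx 1
Step 2: w='b' (idx 1), next='a' -> output (1, 'a'), add 'ba' as idx 2
Step 3: w='' (idx 0), next='a' -> output (0, 'a'), add 'a' as idx 3
Step 4: w='a' (idx 3), next='a' -> output (3, 'a'), add 'aa' as idx 4
Step 5: w='b' (idx 1), next='b' -> output (1, 'b'), add 'bb' as idx 5
Step 6: w='aa' (idx 4), next='b' -> output (4, 'b'), add 'aab' as idx 6
Step 7: w='aa' (idx 4), next='a' -> output (4, 'a'), add 'aaa' as idx 7


Encoded: [(0, 'b'), (1, 'a'), (0, 'a'), (3, 'a'), (1, 'b'), (4, 'b'), (4, 'a')]


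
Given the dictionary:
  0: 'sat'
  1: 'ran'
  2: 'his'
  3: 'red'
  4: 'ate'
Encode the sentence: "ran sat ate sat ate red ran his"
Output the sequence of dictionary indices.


Look up each word in the dictionary:
  'ran' -> 1
  'sat' -> 0
  'ate' -> 4
  'sat' -> 0
  'ate' -> 4
  'red' -> 3
  'ran' -> 1
  'his' -> 2

Encoded: [1, 0, 4, 0, 4, 3, 1, 2]


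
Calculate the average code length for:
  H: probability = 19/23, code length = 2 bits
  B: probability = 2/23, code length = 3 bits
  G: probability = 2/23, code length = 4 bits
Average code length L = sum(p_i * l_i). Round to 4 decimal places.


Weighted contributions p_i * l_i:
  H: (19/23) * 2 = 38/23
  B: (2/23) * 3 = 6/23
  G: (2/23) * 4 = 8/23
Sum = (38 + 6 + 8)/23 = 52/23

L = 52/23 = 2.2609 bits/symbol


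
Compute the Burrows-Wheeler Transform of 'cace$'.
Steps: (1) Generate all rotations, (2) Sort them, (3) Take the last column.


Rotations (sorted):
  0: $cace -> last char: e
  1: ace$c -> last char: c
  2: cace$ -> last char: $
  3: ce$ca -> last char: a
  4: e$cac -> last char: c


BWT = ec$ac


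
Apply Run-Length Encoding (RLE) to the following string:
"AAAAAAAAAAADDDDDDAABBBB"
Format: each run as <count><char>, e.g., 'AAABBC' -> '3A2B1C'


Scanning runs left to right:
  i=0: run of 'A' x 11 -> '11A'
  i=11: run of 'D' x 6 -> '6D'
  i=17: run of 'A' x 2 -> '2A'
  i=19: run of 'B' x 4 -> '4B'

RLE = 11A6D2A4B


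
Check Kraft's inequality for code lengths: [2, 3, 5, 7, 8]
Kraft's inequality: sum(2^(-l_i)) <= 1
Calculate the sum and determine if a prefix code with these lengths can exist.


Sum = 2^(-2) + 2^(-3) + 2^(-5) + 2^(-7) + 2^(-8)
    = 0.25 + 0.125 + 0.03125 + 0.0078125 + 0.00390625
    = 107/256 = 0.41796875
Since 0.41796875 <= 1, Kraft's inequality IS satisfied.
A prefix code with these lengths CAN exist.

Kraft sum = 0.41796875. Satisfied.


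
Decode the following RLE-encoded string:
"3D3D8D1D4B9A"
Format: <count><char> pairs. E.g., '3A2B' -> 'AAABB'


Expanding each <count><char> pair:
  3D -> 'DDD'
  3D -> 'DDD'
  8D -> 'DDDDDDDD'
  1D -> 'D'
  4B -> 'BBBB'
  9A -> 'AAAAAAAAA'

Decoded = DDDDDDDDDDDDDDDBBBBAAAAAAAAA


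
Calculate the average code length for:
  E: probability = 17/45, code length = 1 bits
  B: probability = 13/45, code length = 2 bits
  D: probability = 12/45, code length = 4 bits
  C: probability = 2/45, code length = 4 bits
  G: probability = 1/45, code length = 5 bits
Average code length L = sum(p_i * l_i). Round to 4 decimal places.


Weighted contributions p_i * l_i:
  E: (17/45) * 1 = 17/45
  B: (13/45) * 2 = 26/45
  D: (12/45) * 4 = 48/45
  C: (2/45) * 4 = 8/45
  G: (1/45) * 5 = 5/45
Sum = (17 + 26 + 48 + 8 + 5)/45 = 104/45

L = 104/45 = 2.3111 bits/symbol


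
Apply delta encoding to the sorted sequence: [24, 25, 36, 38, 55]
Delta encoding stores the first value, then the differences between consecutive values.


First value: 24
Deltas:
  25 - 24 = 1
  36 - 25 = 11
  38 - 36 = 2
  55 - 38 = 17


Delta encoded: [24, 1, 11, 2, 17]


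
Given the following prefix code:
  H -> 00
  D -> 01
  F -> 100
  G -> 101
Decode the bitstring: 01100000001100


Decoding step by step:
Bits 01 -> D
Bits 100 -> F
Bits 00 -> H
Bits 00 -> H
Bits 01 -> D
Bits 100 -> F


Decoded message: DFHHDF


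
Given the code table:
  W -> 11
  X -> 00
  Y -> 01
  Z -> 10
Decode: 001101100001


Decoding:
00 -> X
11 -> W
01 -> Y
10 -> Z
00 -> X
01 -> Y


Result: XWYZXY


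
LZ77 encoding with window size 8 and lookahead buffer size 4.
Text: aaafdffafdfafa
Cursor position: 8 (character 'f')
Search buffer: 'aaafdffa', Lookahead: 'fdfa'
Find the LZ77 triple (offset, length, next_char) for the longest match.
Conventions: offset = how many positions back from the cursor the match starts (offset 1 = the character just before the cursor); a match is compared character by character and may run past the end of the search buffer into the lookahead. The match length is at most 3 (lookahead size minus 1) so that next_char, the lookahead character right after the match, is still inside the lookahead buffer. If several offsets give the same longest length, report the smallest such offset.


Try each offset into the search buffer:
  offset=1 (pos 7, char 'a'): match length 0
  offset=2 (pos 6, char 'f'): match length 1
  offset=3 (pos 5, char 'f'): match length 1
  offset=4 (pos 4, char 'd'): match length 0
  offset=5 (pos 3, char 'f'): match length 3
  offset=6 (pos 2, char 'a'): match length 0
  offset=7 (pos 1, char 'a'): match length 0
  offset=8 (pos 0, char 'a'): match length 0
Longest match has length 3 at offset 5.
next_char = character at position 8 + 3 = 11 -> 'a'

Best match: offset=5, length=3 (matching 'fdf' starting at position 3)
LZ77 triple: (5, 3, 'a')


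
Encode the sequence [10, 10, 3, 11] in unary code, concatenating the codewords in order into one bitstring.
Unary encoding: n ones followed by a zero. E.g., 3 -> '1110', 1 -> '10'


Encode each number as n ones followed by a terminating 0:
  10 -> 11111111110 (11 bits)
  10 -> 11111111110 (11 bits)
  3 -> 1110 (4 bits)
  11 -> 111111111110 (12 bits)
Total length = 11 + 11 + 4 + 12 = 38 bits.

Unary([10, 10, 3, 11]) = 11111111110111111111101110111111111110 (38 bits)


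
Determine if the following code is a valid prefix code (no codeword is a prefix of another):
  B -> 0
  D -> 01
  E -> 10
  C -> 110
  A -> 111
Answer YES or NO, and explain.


Checking each pair (does one codeword prefix another?):
  B='0' vs D='01': prefix -- VIOLATION

NO -- this is NOT a valid prefix code. B (0) is a prefix of D (01).


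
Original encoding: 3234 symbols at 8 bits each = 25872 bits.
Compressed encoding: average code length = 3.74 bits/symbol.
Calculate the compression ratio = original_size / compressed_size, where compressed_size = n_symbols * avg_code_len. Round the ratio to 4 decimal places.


original_size = n_symbols * orig_bits = 3234 * 8 = 25872 bits
compressed_size = n_symbols * avg_code_len = 3234 * 3.74 = 12095.16 bits
ratio = original_size / compressed_size = 25872 / 12095.16 = 2.139

Compression ratio = 2.139


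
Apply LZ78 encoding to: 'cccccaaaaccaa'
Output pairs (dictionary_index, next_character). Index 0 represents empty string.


LZ78 encoding steps:
Dictionary: {0: ''}
Step 1: w='' (idx 0), next='c' -> output (0, 'c'), add 'c' as idx 1
Step 2: w='c' (idx 1), next='c' -> output (1, 'c'), add 'cc' as idx 2
Step 3: w='cc' (idx 2), next='a' -> output (2, 'a'), add 'cca' as idx 3
Step 4: w='' (idx 0), next='a' -> output (0, 'a'), add 'a' as idx 4
Step 5: w='a' (idx 4), next='a' -> output (4, 'a'), add 'aa' as idx 5
Step 6: w='cca' (idx 3), next='a' -> output (3, 'a'), add 'ccaa' as idx 6


Encoded: [(0, 'c'), (1, 'c'), (2, 'a'), (0, 'a'), (4, 'a'), (3, 'a')]


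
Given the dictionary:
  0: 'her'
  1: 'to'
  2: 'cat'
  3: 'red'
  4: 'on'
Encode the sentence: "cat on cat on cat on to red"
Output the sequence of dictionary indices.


Look up each word in the dictionary:
  'cat' -> 2
  'on' -> 4
  'cat' -> 2
  'on' -> 4
  'cat' -> 2
  'on' -> 4
  'to' -> 1
  'red' -> 3

Encoded: [2, 4, 2, 4, 2, 4, 1, 3]


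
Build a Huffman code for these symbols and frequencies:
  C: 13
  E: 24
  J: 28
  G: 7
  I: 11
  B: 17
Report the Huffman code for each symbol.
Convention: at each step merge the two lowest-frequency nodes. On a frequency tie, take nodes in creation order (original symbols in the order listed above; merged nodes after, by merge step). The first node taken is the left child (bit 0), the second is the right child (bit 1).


Huffman tree construction:
Step 1: Merge G(7) + I(11) = 18
Step 2: Merge C(13) + B(17) = 30
Step 3: Merge (G+I)(18) + E(24) = 42
Step 4: Merge J(28) + (C+B)(30) = 58
Step 5: Merge ((G+I)+E)(42) + (J+(C+B))(58) = 100
Read each symbol's code off the tree from the root (left child = 0, right child = 1).

Codes:
  C: 110 (length 3)
  E: 01 (length 2)
  J: 10 (length 2)
  G: 000 (length 3)
  I: 001 (length 3)
  B: 111 (length 3)
Average code length: 248/100 = 2.4800 bits/symbol


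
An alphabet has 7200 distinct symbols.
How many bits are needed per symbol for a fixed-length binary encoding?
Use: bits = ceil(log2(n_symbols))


log2(7200) = 12.8138
Bracket: 2^12 = 4096 < 7200 <= 2^13 = 8192
So ceil(log2(7200)) = 13

bits = ceil(log2(7200)) = ceil(12.8138) = 13 bits


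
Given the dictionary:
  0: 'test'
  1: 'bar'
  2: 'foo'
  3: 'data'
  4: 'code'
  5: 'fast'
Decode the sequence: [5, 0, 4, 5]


Look up each index in the dictionary:
  5 -> 'fast'
  0 -> 'test'
  4 -> 'code'
  5 -> 'fast'

Decoded: "fast test code fast"


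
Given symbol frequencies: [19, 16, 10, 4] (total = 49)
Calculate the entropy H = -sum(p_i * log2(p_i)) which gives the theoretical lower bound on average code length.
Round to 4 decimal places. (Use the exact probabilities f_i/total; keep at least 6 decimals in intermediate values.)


Per-symbol terms -p_i * log2(p_i) with p_i = f_i/49:
  p = 19/49 = 0.387755: log2(p) = -1.366782, -p*log2(p) = 0.529977
  p = 16/49 = 0.326531: log2(p) = -1.614710, -p*log2(p) = 0.527252
  p = 10/49 = 0.204082: log2(p) = -2.292782, -p*log2(p) = 0.467915
  p = 4/49 = 0.081633: log2(p) = -3.614710, -p*log2(p) = 0.295078
H = 0.529977 + 0.527252 + 0.467915 + 0.295078 = 1.820222

H = 1.8202 bits/symbol


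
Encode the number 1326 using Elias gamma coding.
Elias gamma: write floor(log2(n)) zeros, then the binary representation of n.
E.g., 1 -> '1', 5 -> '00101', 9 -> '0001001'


num_bits = floor(log2(1326)) + 1 = 11
leading_zeros = num_bits - 1 = 10
binary(1326) = 10100101110

Elias gamma(1326) = '0000000000' + '10100101110' = 000000000010100101110 (21 bits)


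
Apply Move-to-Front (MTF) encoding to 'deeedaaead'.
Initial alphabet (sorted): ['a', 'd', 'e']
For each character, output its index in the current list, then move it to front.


MTF encoding:
'd': index 1 in ['a', 'd', 'e'] -> ['d', 'a', 'e']
'e': index 2 in ['d', 'a', 'e'] -> ['e', 'd', 'a']
'e': index 0 in ['e', 'd', 'a'] -> ['e', 'd', 'a']
'e': index 0 in ['e', 'd', 'a'] -> ['e', 'd', 'a']
'd': index 1 in ['e', 'd', 'a'] -> ['d', 'e', 'a']
'a': index 2 in ['d', 'e', 'a'] -> ['a', 'd', 'e']
'a': index 0 in ['a', 'd', 'e'] -> ['a', 'd', 'e']
'e': index 2 in ['a', 'd', 'e'] -> ['e', 'a', 'd']
'a': index 1 in ['e', 'a', 'd'] -> ['a', 'e', 'd']
'd': index 2 in ['a', 'e', 'd'] -> ['d', 'a', 'e']


Output: [1, 2, 0, 0, 1, 2, 0, 2, 1, 2]


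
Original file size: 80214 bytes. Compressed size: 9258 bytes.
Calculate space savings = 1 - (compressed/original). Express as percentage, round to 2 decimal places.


ratio = compressed/original = 9258/80214 = 0.115416
savings = 1 - ratio = 1 - 0.115416 = 0.884584
as a percentage: 0.884584 * 100 = 88.46%

Space savings = 1 - 9258/80214 = 88.46%


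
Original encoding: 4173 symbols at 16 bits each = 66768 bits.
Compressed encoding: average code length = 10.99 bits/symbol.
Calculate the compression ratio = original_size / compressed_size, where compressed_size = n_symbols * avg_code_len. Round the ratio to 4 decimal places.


original_size = n_symbols * orig_bits = 4173 * 16 = 66768 bits
compressed_size = n_symbols * avg_code_len = 4173 * 10.99 = 45861.27 bits
ratio = original_size / compressed_size = 66768 / 45861.27 = 1.4559

Compression ratio = 1.4559


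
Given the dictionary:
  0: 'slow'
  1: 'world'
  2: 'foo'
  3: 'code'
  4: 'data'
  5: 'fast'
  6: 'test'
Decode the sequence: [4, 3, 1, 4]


Look up each index in the dictionary:
  4 -> 'data'
  3 -> 'code'
  1 -> 'world'
  4 -> 'data'

Decoded: "data code world data"


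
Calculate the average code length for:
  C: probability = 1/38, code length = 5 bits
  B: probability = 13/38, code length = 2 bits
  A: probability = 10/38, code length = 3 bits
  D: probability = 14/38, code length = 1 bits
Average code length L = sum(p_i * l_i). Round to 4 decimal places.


Weighted contributions p_i * l_i:
  C: (1/38) * 5 = 5/38
  B: (13/38) * 2 = 26/38
  A: (10/38) * 3 = 30/38
  D: (14/38) * 1 = 14/38
Sum = (5 + 26 + 30 + 14)/38 = 75/38

L = 75/38 = 1.9737 bits/symbol


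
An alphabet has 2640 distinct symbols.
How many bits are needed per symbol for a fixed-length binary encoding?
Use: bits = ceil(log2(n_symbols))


log2(2640) = 11.3663
Bracket: 2^11 = 2048 < 2640 <= 2^12 = 4096
So ceil(log2(2640)) = 12

bits = ceil(log2(2640)) = ceil(11.3663) = 12 bits


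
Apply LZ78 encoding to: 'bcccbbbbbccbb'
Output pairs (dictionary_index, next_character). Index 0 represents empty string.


LZ78 encoding steps:
Dictionary: {0: ''}
Step 1: w='' (idx 0), next='b' -> output (0, 'b'), add 'b' as idx 1
Step 2: w='' (idx 0), next='c' -> output (0, 'c'), add 'c' as idx 2
Step 3: w='c' (idx 2), next='c' -> output (2, 'c'), add 'cc' as idx 3
Step 4: w='b' (idx 1), next='b' -> output (1, 'b'), add 'bb' as idx 4
Step 5: w='bb' (idx 4), next='b' -> output (4, 'b'), add 'bbb' as idx 5
Step 6: w='cc' (idx 3), next='b' -> output (3, 'b'), add 'ccb' as idx 6
Step 7: w='b' (idx 1), end of input -> output (1, '')


Encoded: [(0, 'b'), (0, 'c'), (2, 'c'), (1, 'b'), (4, 'b'), (3, 'b'), (1, '')]


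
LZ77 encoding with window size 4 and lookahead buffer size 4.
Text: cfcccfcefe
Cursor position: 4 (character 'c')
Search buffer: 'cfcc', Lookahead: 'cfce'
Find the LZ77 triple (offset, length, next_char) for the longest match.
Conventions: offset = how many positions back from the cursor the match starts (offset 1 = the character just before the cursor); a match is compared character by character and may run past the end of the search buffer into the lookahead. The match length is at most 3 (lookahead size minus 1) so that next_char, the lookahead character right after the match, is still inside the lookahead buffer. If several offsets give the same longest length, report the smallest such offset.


Try each offset into the search buffer:
  offset=1 (pos 3, char 'c'): match length 1
  offset=2 (pos 2, char 'c'): match length 1
  offset=3 (pos 1, char 'f'): match length 0
  offset=4 (pos 0, char 'c'): match length 3
Longest match has length 3 at offset 4.
next_char = character at position 4 + 3 = 7 -> 'e'

Best match: offset=4, length=3 (matching 'cfc' starting at position 0)
LZ77 triple: (4, 3, 'e')


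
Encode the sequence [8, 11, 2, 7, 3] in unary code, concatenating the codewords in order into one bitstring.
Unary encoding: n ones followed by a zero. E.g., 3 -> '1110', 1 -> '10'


Encode each number as n ones followed by a terminating 0:
  8 -> 111111110 (9 bits)
  11 -> 111111111110 (12 bits)
  2 -> 110 (3 bits)
  7 -> 11111110 (8 bits)
  3 -> 1110 (4 bits)
Total length = 9 + 12 + 3 + 8 + 4 = 36 bits.

Unary([8, 11, 2, 7, 3]) = 111111110111111111110110111111101110 (36 bits)


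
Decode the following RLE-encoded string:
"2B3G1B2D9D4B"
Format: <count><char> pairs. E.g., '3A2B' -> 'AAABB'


Expanding each <count><char> pair:
  2B -> 'BB'
  3G -> 'GGG'
  1B -> 'B'
  2D -> 'DD'
  9D -> 'DDDDDDDDD'
  4B -> 'BBBB'

Decoded = BBGGGBDDDDDDDDDDDBBBB


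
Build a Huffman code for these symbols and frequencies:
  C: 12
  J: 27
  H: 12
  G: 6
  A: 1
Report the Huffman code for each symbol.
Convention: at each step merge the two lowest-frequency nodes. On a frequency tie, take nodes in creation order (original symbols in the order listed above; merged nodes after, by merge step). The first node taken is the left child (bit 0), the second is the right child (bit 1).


Huffman tree construction:
Step 1: Merge A(1) + G(6) = 7
Step 2: Merge (A+G)(7) + C(12) = 19
Step 3: Merge H(12) + ((A+G)+C)(19) = 31
Step 4: Merge J(27) + (H+((A+G)+C))(31) = 58
Read each symbol's code off the tree from the root (left child = 0, right child = 1).

Codes:
  C: 111 (length 3)
  J: 0 (length 1)
  H: 10 (length 2)
  G: 1101 (length 4)
  A: 1100 (length 4)
Average code length: 115/58 = 1.9828 bits/symbol


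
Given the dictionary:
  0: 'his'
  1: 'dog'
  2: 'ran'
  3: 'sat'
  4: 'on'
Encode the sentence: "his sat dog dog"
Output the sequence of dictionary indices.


Look up each word in the dictionary:
  'his' -> 0
  'sat' -> 3
  'dog' -> 1
  'dog' -> 1

Encoded: [0, 3, 1, 1]


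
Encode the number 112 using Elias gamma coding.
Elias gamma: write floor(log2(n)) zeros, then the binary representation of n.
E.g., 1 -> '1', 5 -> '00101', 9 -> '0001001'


num_bits = floor(log2(112)) + 1 = 7
leading_zeros = num_bits - 1 = 6
binary(112) = 1110000

Elias gamma(112) = '000000' + '1110000' = 0000001110000 (13 bits)


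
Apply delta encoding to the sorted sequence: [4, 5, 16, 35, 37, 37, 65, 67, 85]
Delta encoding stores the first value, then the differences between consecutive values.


First value: 4
Deltas:
  5 - 4 = 1
  16 - 5 = 11
  35 - 16 = 19
  37 - 35 = 2
  37 - 37 = 0
  65 - 37 = 28
  67 - 65 = 2
  85 - 67 = 18


Delta encoded: [4, 1, 11, 19, 2, 0, 28, 2, 18]


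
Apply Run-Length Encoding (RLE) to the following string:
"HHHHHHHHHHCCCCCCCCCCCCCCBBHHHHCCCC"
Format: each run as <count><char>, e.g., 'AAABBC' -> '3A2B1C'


Scanning runs left to right:
  i=0: run of 'H' x 10 -> '10H'
  i=10: run of 'C' x 14 -> '14C'
  i=24: run of 'B' x 2 -> '2B'
  i=26: run of 'H' x 4 -> '4H'
  i=30: run of 'C' x 4 -> '4C'

RLE = 10H14C2B4H4C


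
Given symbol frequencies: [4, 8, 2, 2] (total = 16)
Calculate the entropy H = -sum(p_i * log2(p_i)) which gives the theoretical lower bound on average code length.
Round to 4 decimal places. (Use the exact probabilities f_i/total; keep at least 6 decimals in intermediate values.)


Per-symbol terms -p_i * log2(p_i) with p_i = f_i/16:
  p = 4/16 = 0.250000: log2(p) = -2.000000, -p*log2(p) = 0.500000
  p = 8/16 = 0.500000: log2(p) = -1.000000, -p*log2(p) = 0.500000
  p = 2/16 = 0.125000: log2(p) = -3.000000, -p*log2(p) = 0.375000
  p = 2/16 = 0.125000: log2(p) = -3.000000, -p*log2(p) = 0.375000
H = 0.500000 + 0.500000 + 0.375000 + 0.375000 = 1.750000

H = 1.75 bits/symbol


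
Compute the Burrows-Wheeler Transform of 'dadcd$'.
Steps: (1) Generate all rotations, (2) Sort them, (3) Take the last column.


Rotations (sorted):
  0: $dadcd -> last char: d
  1: adcd$d -> last char: d
  2: cd$dad -> last char: d
  3: d$dadc -> last char: c
  4: dadcd$ -> last char: $
  5: dcd$da -> last char: a


BWT = dddc$a


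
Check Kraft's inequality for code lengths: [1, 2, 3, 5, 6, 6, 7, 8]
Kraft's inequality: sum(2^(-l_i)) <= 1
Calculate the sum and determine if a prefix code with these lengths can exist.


Sum = 2^(-1) + 2^(-2) + 2^(-3) + 2^(-5) + 2^(-6) + 2^(-6) + 2^(-7) + 2^(-8)
    = 0.5 + 0.25 + 0.125 + 0.03125 + 0.015625 + 0.015625 + 0.0078125 + 0.00390625
    = 243/256 = 0.94921875
Since 0.94921875 <= 1, Kraft's inequality IS satisfied.
A prefix code with these lengths CAN exist.

Kraft sum = 0.94921875. Satisfied.


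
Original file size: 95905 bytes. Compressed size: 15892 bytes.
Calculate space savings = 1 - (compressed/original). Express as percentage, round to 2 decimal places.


ratio = compressed/original = 15892/95905 = 0.165706
savings = 1 - ratio = 1 - 0.165706 = 0.834294
as a percentage: 0.834294 * 100 = 83.43%

Space savings = 1 - 15892/95905 = 83.43%


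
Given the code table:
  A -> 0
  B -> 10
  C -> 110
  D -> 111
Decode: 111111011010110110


Decoding:
111 -> D
111 -> D
0 -> A
110 -> C
10 -> B
110 -> C
110 -> C


Result: DDACBCC


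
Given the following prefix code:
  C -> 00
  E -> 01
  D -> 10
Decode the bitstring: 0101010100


Decoding step by step:
Bits 01 -> E
Bits 01 -> E
Bits 01 -> E
Bits 01 -> E
Bits 00 -> C


Decoded message: EEEEC


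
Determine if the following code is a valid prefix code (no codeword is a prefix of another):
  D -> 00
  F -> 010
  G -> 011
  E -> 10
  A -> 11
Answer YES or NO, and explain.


Checking each pair (does one codeword prefix another?):
  D='00' vs F='010': no prefix
  D='00' vs G='011': no prefix
  D='00' vs E='10': no prefix
  D='00' vs A='11': no prefix
  F='010' vs D='00': no prefix
  F='010' vs G='011': no prefix
  F='010' vs E='10': no prefix
  F='010' vs A='11': no prefix
  G='011' vs D='00': no prefix
  G='011' vs F='010': no prefix
  G='011' vs E='10': no prefix
  G='011' vs A='11': no prefix
  E='10' vs D='00': no prefix
  E='10' vs F='010': no prefix
  E='10' vs G='011': no prefix
  E='10' vs A='11': no prefix
  A='11' vs D='00': no prefix
  A='11' vs F='010': no prefix
  A='11' vs G='011': no prefix
  A='11' vs E='10': no prefix
No violation found over all pairs.

YES -- this is a valid prefix code. No codeword is a prefix of any other codeword.


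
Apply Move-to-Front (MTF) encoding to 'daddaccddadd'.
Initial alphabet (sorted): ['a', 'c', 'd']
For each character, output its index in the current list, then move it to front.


MTF encoding:
'd': index 2 in ['a', 'c', 'd'] -> ['d', 'a', 'c']
'a': index 1 in ['d', 'a', 'c'] -> ['a', 'd', 'c']
'd': index 1 in ['a', 'd', 'c'] -> ['d', 'a', 'c']
'd': index 0 in ['d', 'a', 'c'] -> ['d', 'a', 'c']
'a': index 1 in ['d', 'a', 'c'] -> ['a', 'd', 'c']
'c': index 2 in ['a', 'd', 'c'] -> ['c', 'a', 'd']
'c': index 0 in ['c', 'a', 'd'] -> ['c', 'a', 'd']
'd': index 2 in ['c', 'a', 'd'] -> ['d', 'c', 'a']
'd': index 0 in ['d', 'c', 'a'] -> ['d', 'c', 'a']
'a': index 2 in ['d', 'c', 'a'] -> ['a', 'd', 'c']
'd': index 1 in ['a', 'd', 'c'] -> ['d', 'a', 'c']
'd': index 0 in ['d', 'a', 'c'] -> ['d', 'a', 'c']


Output: [2, 1, 1, 0, 1, 2, 0, 2, 0, 2, 1, 0]
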